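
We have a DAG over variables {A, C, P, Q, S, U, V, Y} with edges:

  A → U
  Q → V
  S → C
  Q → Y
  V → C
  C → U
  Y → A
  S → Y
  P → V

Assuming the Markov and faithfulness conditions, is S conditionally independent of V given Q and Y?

We examine all 4 paths between S and V:
  1. S → Y ← Q → V — Y:collider[open]; Q:fork[blocks] ⇒ blocked
  2. S → Y → A → U ← C ← V — Y:chain[blocks]; A:chain[open]; U:collider[blocks]; C:chain[open] ⇒ blocked
  3. S → C → U ← A ← Y ← Q → V — C:chain[open]; U:collider[blocks]; A:chain[open]; Y:chain[blocks]; Q:fork[blocks] ⇒ blocked
  4. S → C ← V — C:collider[blocks] ⇒ blocked
All paths are blocked; S ⊥ V | {Q, Y} holds.

Yes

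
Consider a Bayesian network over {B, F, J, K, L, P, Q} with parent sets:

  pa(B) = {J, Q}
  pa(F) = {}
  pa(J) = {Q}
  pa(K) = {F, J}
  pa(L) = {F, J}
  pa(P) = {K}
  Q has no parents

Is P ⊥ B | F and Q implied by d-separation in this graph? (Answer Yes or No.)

Enumerating the 4 paths from P to B and testing each for blocking by {F, Q}:
  1. P ← K ← J → B — K:chain[open]; J:fork[open] ⇒ active
  2. P ← K ← J ← Q → B — K:chain[open]; J:chain[open]; Q:fork[blocks] ⇒ blocked
  3. P ← K ← F → L ← J → B — K:chain[open]; F:fork[blocks]; L:collider[blocks]; J:fork[open] ⇒ blocked
  4. P ← K ← F → L ← J ← Q → B — K:chain[open]; F:fork[blocks]; L:collider[blocks]; J:chain[open]; Q:fork[blocks] ⇒ blocked
Because an active path exists, P and B are not d-separated.

No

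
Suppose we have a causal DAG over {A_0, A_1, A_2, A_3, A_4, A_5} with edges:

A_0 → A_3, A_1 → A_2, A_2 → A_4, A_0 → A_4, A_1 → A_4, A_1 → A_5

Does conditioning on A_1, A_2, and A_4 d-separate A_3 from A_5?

We examine all 2 paths between A_3 and A_5:
  1. A_3 ← A_0 → A_4 ← A_2 ← A_1 → A_5 — A_0:fork[open]; A_4:collider[open]; A_2:chain[blocks]; A_1:fork[blocks] ⇒ blocked
  2. A_3 ← A_0 → A_4 ← A_1 → A_5 — A_0:fork[open]; A_4:collider[open]; A_1:fork[blocks] ⇒ blocked
All paths are blocked; A_3 ⊥ A_5 | {A_1, A_2, A_4} holds.

Yes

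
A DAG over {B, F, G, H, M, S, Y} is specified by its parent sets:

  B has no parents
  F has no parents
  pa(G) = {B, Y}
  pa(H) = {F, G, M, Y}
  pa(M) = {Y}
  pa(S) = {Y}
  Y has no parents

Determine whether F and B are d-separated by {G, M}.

Enumerating the 3 paths from F to B and testing each for blocking by {G, M}:
Path 1: F → H ← G ← B
  H is a collider here and neither H nor any of its descendants is conditioned on, so the collider stays closed — the path is blocked at H.
Path 2: F → H ← M ← Y → G ← B
  H is a collider here and neither H nor any of its descendants is conditioned on, so the collider stays closed — the path is blocked at H.
Path 3: F → H ← Y → G ← B
  H is a collider here and neither H nor any of its descendants is conditioned on, so the collider stays closed — the path is blocked at H.
All paths are blocked; F ⊥ B | {G, M} holds.

Yes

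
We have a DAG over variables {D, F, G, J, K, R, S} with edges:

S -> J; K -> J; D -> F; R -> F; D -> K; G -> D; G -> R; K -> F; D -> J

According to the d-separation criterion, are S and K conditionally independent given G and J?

No

Enumerating the 4 paths from S to K and testing each for blocking by {G, J}:
Path 1: S → J ← K
  J is a collider and J is conditioned on, which opens it — no node blocks this path, so it is active.
Path 2: S → J ← D → F ← K
  F is a collider here and neither F nor any of its descendants is conditioned on, so the collider stays closed — the path is blocked at F.
Path 3: S → J ← D → K
  J is a collider and J is conditioned on, which opens it; D is a fork and D is not conditioned on — no node blocks this path, so it is active.
Path 4: S → J ← D ← G → R → F ← K
  G is a fork here and G is conditioned on, so the path is blocked at G.
Since the path S → J ← K is active, S and K are not d-separated given {G, J}.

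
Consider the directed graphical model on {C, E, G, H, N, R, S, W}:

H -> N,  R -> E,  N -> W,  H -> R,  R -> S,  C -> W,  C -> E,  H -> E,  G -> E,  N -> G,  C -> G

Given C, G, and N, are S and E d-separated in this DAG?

No

6 paths connect S and E; each must be blocked for d-separation to hold:
Path 1: S ← R → E
  R is a fork and R is not conditioned on — no node blocks this path, so it is active.
Path 2: S ← R ← H → E
  R is a chain and R is not conditioned on; H is a fork and H is not conditioned on — no node blocks this path, so it is active.
Path 3: S ← R ← H → N → W ← C → E
  N is a chain here and N is conditioned on, so the path is blocked at N.
Path 4: S ← R ← H → N → W ← C → G → E
  N is a chain here and N is conditioned on, so the path is blocked at N.
Path 5: S ← R ← H → N → G → E
  N is a chain here and N is conditioned on, so the path is blocked at N.
Path 6: S ← R ← H → N → G ← C → E
  N is a chain here and N is conditioned on, so the path is blocked at N.
Since the path S ← R → E is active, S and E are not d-separated given {C, G, N}.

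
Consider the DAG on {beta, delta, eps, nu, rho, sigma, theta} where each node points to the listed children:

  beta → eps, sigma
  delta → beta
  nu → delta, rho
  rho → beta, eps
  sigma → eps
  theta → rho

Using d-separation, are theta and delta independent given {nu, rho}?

We examine all 4 paths between theta and delta:
Path 1: theta → rho → eps ← sigma ← beta ← delta
  rho is a chain here and rho is conditioned on, so the path is blocked at rho.
Path 2: theta → rho → eps ← beta ← delta
  rho is a chain here and rho is conditioned on, so the path is blocked at rho.
Path 3: theta → rho ← nu → delta
  nu is a fork here and nu is conditioned on, so the path is blocked at nu.
Path 4: theta → rho → beta ← delta
  rho is a chain here and rho is conditioned on, so the path is blocked at rho.
All paths are blocked; theta ⊥ delta | {nu, rho} holds.

Yes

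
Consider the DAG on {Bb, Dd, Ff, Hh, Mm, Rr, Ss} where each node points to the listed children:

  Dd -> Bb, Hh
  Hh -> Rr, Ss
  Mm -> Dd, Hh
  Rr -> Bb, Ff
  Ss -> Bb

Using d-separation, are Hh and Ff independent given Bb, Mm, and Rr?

Yes

4 paths connect Hh and Ff; each must be blocked for d-separation to hold:
  1. Hh → Rr → Ff — Rr:chain[blocks] ⇒ blocked
  2. Hh ← Dd → Bb ← Rr → Ff — Dd:fork[open]; Bb:collider[open]; Rr:fork[blocks] ⇒ blocked
  3. Hh ← Mm → Dd → Bb ← Rr → Ff — Mm:fork[blocks]; Dd:chain[open]; Bb:collider[open]; Rr:fork[blocks] ⇒ blocked
  4. Hh → Ss → Bb ← Rr → Ff — Ss:chain[open]; Bb:collider[open]; Rr:fork[blocks] ⇒ blocked
All paths are blocked; Hh ⊥ Ff | {Bb, Mm, Rr} holds.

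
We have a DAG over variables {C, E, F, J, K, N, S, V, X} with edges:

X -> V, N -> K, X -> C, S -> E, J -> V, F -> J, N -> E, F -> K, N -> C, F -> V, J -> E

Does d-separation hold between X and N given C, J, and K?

No

There are 5 undirected paths between X and N; checking each against the conditioning set {C, J, K}:
Path 1: X → C ← N
  C is a collider and C is conditioned on, which opens it — no node blocks this path, so it is active.
Path 2: X → V ← F → K ← N
  V is a collider here and neither V nor any of its descendants is conditioned on, so the collider stays closed — the path is blocked at V.
Path 3: X → V ← F → J → E ← N
  V is a collider here and neither V nor any of its descendants is conditioned on, so the collider stays closed — the path is blocked at V.
Path 4: X → V ← J ← F → K ← N
  V is a collider here and neither V nor any of its descendants is conditioned on, so the collider stays closed — the path is blocked at V.
Path 5: X → V ← J → E ← N
  V is a collider here and neither V nor any of its descendants is conditioned on, so the collider stays closed — the path is blocked at V.
At least one path is unblocked, so d-separation fails.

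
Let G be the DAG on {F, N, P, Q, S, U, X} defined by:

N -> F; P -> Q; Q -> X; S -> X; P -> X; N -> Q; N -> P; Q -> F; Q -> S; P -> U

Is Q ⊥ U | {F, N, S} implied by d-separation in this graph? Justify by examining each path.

5 paths connect Q and U; each must be blocked for d-separation to hold:
Path 1: Q → X ← P → U
  X is a collider here and neither X nor any of its descendants is conditioned on, so the collider stays closed — the path is blocked at X.
Path 2: Q → S → X ← P → U
  S is a chain here and S is conditioned on, so the path is blocked at S.
Path 3: Q → F ← N → P → U
  N is a fork here and N is conditioned on, so the path is blocked at N.
Path 4: Q ← P → U
  P is a fork and P is not conditioned on — no node blocks this path, so it is active.
Path 5: Q ← N → P → U
  N is a fork here and N is conditioned on, so the path is blocked at N.
Since the path Q ← P → U is active, Q and U are not d-separated given {F, N, S}.

No — Q and U are not d-separated given {F, N, S}.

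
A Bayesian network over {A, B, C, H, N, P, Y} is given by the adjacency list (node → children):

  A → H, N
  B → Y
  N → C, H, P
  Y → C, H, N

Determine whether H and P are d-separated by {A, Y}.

No

4 paths connect H and P; each must be blocked for d-separation to hold:
  1. H ← N → P — N:fork[open] ⇒ active
  2. H ← Y → C ← N → P — Y:fork[blocks]; C:collider[blocks]; N:fork[open] ⇒ blocked
  3. H ← Y → N → P — Y:fork[blocks]; N:chain[open] ⇒ blocked
  4. H ← A → N → P — A:fork[blocks]; N:chain[open] ⇒ blocked
At least one path is unblocked, so d-separation fails.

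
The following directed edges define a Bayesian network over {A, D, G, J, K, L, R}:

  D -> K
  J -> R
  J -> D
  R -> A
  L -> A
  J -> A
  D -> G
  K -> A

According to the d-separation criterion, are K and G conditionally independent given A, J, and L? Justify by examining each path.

No

We examine all 3 paths between K and G:
Path 1: K → A ← J → D → G
  J is a fork here and J is conditioned on, so the path is blocked at J.
Path 2: K → A ← R ← J → D → G
  J is a fork here and J is conditioned on, so the path is blocked at J.
Path 3: K ← D → G
  D is a fork and D is not conditioned on — no node blocks this path, so it is active.
Because an active path exists, K and G are not d-separated.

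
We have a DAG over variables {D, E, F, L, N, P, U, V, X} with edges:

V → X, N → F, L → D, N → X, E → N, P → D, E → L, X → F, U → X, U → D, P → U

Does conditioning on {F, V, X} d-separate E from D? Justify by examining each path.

No

We examine all 5 paths between E and D:
Path 1: E → L → D
  L is a chain and L is not conditioned on — no node blocks this path, so it is active.
Path 2: E → N → X ← U ← P → D
  N is a chain and N is not conditioned on; X is a collider and X is conditioned on, which opens it; U is a chain and U is not conditioned on; P is a fork and P is not conditioned on — no node blocks this path, so it is active.
Path 3: E → N → X ← U → D
  N is a chain and N is not conditioned on; X is a collider and X is conditioned on, which opens it; U is a fork and U is not conditioned on — no node blocks this path, so it is active.
Path 4: E → N → F ← X ← U ← P → D
  X is a chain here and X is conditioned on, so the path is blocked at X.
Path 5: E → N → F ← X ← U → D
  X is a chain here and X is conditioned on, so the path is blocked at X.
Because an active path exists, E and D are not d-separated.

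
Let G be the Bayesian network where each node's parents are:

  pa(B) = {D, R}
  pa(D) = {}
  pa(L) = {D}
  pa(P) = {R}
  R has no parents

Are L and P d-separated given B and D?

Only one path connects L and P:
  1. L ← D → B ← R → P — D:fork[blocks]; B:collider[open]; R:fork[open] ⇒ blocked
Since every path is blocked, d-separation holds.

Yes — L and P are d-separated given {B, D}.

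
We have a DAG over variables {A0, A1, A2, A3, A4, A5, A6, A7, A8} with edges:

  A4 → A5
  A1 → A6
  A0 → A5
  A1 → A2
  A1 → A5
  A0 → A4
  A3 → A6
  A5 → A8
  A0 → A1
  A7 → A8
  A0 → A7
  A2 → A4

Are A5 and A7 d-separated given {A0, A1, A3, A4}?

Yes

6 paths connect A5 and A7; each must be blocked for d-separation to hold:
  1. A5 ← A4 ← A2 ← A1 ← A0 → A7 — A4:chain[blocks]; A2:chain[open]; A1:chain[blocks]; A0:fork[blocks] ⇒ blocked
  2. A5 ← A4 ← A0 → A7 — A4:chain[blocks]; A0:fork[blocks] ⇒ blocked
  3. A5 → A8 ← A7 — A8:collider[blocks] ⇒ blocked
  4. A5 ← A1 → A2 → A4 ← A0 → A7 — A1:fork[blocks]; A2:chain[open]; A4:collider[open]; A0:fork[blocks] ⇒ blocked
  5. A5 ← A1 ← A0 → A7 — A1:chain[blocks]; A0:fork[blocks] ⇒ blocked
  6. A5 ← A0 → A7 — A0:fork[blocks] ⇒ blocked
Every path is blocked, so A5 and A7 are d-separated given {A0, A1, A3, A4}.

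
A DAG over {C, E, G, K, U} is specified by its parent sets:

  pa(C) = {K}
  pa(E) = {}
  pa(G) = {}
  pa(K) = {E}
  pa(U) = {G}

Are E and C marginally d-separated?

No

The only undirected path from E to C is:
  1. E → K → C — K:chain[open] ⇒ active
At least one path is unblocked, so d-separation fails.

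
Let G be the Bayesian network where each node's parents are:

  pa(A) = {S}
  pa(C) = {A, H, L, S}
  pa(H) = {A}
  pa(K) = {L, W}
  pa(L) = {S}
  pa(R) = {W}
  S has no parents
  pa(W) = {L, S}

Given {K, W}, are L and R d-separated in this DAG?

There are 6 undirected paths between L and R; checking each against the conditioning set {K, W}:
Path 1: L → W → R
  W is a chain here and W is conditioned on, so the path is blocked at W.
Path 2: L → C ← A ← S → W → R
  C is a collider here and neither C nor any of its descendants is conditioned on, so the collider stays closed — the path is blocked at C.
Path 3: L → C ← S → W → R
  C is a collider here and neither C nor any of its descendants is conditioned on, so the collider stays closed — the path is blocked at C.
Path 4: L → C ← H ← A ← S → W → R
  C is a collider here and neither C nor any of its descendants is conditioned on, so the collider stays closed — the path is blocked at C.
Path 5: L ← S → W → R
  W is a chain here and W is conditioned on, so the path is blocked at W.
Path 6: L → K ← W → R
  W is a fork here and W is conditioned on, so the path is blocked at W.
Every path is blocked, so L and R are d-separated given {K, W}.

Yes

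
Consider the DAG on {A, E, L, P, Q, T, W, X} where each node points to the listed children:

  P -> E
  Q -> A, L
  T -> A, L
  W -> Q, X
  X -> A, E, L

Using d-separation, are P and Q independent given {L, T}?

We examine all 5 paths between P and Q:
Path 1: P → E ← X ← W → Q
  E is a collider here and neither E nor any of its descendants is conditioned on, so the collider stays closed — the path is blocked at E.
Path 2: P → E ← X → A ← T → L ← Q
  E is a collider here and neither E nor any of its descendants is conditioned on, so the collider stays closed — the path is blocked at E.
Path 3: P → E ← X → A ← Q
  E is a collider here and neither E nor any of its descendants is conditioned on, so the collider stays closed — the path is blocked at E.
Path 4: P → E ← X → L ← T → A ← Q
  E is a collider here and neither E nor any of its descendants is conditioned on, so the collider stays closed — the path is blocked at E.
Path 5: P → E ← X → L ← Q
  E is a collider here and neither E nor any of its descendants is conditioned on, so the collider stays closed — the path is blocked at E.
All paths are blocked; P ⊥ Q | {L, T} holds.

Yes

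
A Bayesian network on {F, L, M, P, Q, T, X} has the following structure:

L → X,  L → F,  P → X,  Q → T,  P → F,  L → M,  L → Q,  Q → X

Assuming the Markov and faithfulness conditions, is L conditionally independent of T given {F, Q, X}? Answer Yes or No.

Yes

Enumerating the 3 paths from L to T and testing each for blocking by {F, Q, X}:
  1. L → X ← Q → T — X:collider[open]; Q:fork[blocks] ⇒ blocked
  2. L → F ← P → X ← Q → T — F:collider[open]; P:fork[open]; X:collider[open]; Q:fork[blocks] ⇒ blocked
  3. L → Q → T — Q:chain[blocks] ⇒ blocked
Every path is blocked, so L and T are d-separated given {F, Q, X}.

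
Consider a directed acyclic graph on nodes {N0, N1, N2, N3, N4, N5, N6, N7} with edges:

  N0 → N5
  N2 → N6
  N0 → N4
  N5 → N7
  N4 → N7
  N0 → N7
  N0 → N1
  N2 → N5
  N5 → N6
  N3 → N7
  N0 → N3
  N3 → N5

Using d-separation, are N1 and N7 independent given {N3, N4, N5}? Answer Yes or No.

No

We examine all 6 paths between N1 and N7:
  1. N1 ← N0 → N3 → N5 → N7 — N0:fork[open]; N3:chain[blocks]; N5:chain[blocks] ⇒ blocked
  2. N1 ← N0 → N3 → N7 — N0:fork[open]; N3:chain[blocks] ⇒ blocked
  3. N1 ← N0 → N5 ← N3 → N7 — N0:fork[open]; N5:collider[open]; N3:fork[blocks] ⇒ blocked
  4. N1 ← N0 → N5 → N7 — N0:fork[open]; N5:chain[blocks] ⇒ blocked
  5. N1 ← N0 → N7 — N0:fork[open] ⇒ active
  6. N1 ← N0 → N4 → N7 — N0:fork[open]; N4:chain[blocks] ⇒ blocked
At least one path is unblocked, so d-separation fails.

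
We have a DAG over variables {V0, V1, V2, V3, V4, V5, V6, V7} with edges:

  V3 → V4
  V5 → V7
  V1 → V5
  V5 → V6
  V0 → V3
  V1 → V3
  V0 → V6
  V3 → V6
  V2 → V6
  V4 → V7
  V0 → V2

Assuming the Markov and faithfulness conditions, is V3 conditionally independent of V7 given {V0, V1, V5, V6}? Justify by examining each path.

No

Enumerating the 5 paths from V3 to V7 and testing each for blocking by {V0, V1, V5, V6}:
  1. V3 ← V0 → V2 → V6 ← V5 → V7 — V0:fork[blocks]; V2:chain[open]; V6:collider[open]; V5:fork[blocks] ⇒ blocked
  2. V3 ← V0 → V6 ← V5 → V7 — V0:fork[blocks]; V6:collider[open]; V5:fork[blocks] ⇒ blocked
  3. V3 → V4 → V7 — V4:chain[open] ⇒ active
  4. V3 ← V1 → V5 → V7 — V1:fork[blocks]; V5:chain[blocks] ⇒ blocked
  5. V3 → V6 ← V5 → V7 — V6:collider[open]; V5:fork[blocks] ⇒ blocked
Because an active path exists, V3 and V7 are not d-separated.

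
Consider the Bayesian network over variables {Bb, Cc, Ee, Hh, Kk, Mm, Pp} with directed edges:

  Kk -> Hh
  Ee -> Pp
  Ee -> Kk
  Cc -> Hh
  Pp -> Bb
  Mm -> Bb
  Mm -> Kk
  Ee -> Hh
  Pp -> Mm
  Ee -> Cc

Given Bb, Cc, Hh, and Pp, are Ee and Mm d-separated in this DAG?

There are 5 undirected paths between Ee and Mm; checking each against the conditioning set {Bb, Cc, Hh, Pp}:
Path 1: Ee → Kk ← Mm
  Kk is a collider and its descendant Hh is conditioned on, which opens it — no node blocks this path, so it is active.
Path 2: Ee → Hh ← Kk ← Mm
  Hh is a collider and Hh is conditioned on, which opens it; Kk is a chain and Kk is not conditioned on — no node blocks this path, so it is active.
Path 3: Ee → Cc → Hh ← Kk ← Mm
  Cc is a chain here and Cc is conditioned on, so the path is blocked at Cc.
Path 4: Ee → Pp → Mm
  Pp is a chain here and Pp is conditioned on, so the path is blocked at Pp.
Path 5: Ee → Pp → Bb ← Mm
  Pp is a chain here and Pp is conditioned on, so the path is blocked at Pp.
Since the path Ee → Kk ← Mm is active, Ee and Mm are not d-separated given {Bb, Cc, Hh, Pp}.

No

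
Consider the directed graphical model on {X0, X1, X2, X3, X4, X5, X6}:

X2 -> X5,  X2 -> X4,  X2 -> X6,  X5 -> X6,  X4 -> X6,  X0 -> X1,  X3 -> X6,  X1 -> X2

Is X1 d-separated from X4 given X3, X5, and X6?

No

There are 3 undirected paths between X1 and X4; checking each against the conditioning set {X3, X5, X6}:
  1. X1 → X2 → X4 — X2:chain[open] ⇒ active
  2. X1 → X2 → X6 ← X4 — X2:chain[open]; X6:collider[open] ⇒ active
  3. X1 → X2 → X5 → X6 ← X4 — X2:chain[open]; X5:chain[blocks]; X6:collider[open] ⇒ blocked
Because an active path exists, X1 and X4 are not d-separated.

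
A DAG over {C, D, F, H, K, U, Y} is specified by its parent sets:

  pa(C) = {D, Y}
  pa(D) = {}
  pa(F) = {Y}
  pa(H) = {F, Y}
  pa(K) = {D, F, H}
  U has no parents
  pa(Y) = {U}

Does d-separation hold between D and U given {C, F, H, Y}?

We examine all 5 paths between D and U:
  1. D → C ← Y ← U — C:collider[open]; Y:chain[blocks] ⇒ blocked
  2. D → K ← F ← Y ← U — K:collider[blocks]; F:chain[blocks]; Y:chain[blocks] ⇒ blocked
  3. D → K ← F → H ← Y ← U — K:collider[blocks]; F:fork[blocks]; H:collider[open]; Y:chain[blocks] ⇒ blocked
  4. D → K ← H ← F ← Y ← U — K:collider[blocks]; H:chain[blocks]; F:chain[blocks]; Y:chain[blocks] ⇒ blocked
  5. D → K ← H ← Y ← U — K:collider[blocks]; H:chain[blocks]; Y:chain[blocks] ⇒ blocked
Since every path is blocked, d-separation holds.

Yes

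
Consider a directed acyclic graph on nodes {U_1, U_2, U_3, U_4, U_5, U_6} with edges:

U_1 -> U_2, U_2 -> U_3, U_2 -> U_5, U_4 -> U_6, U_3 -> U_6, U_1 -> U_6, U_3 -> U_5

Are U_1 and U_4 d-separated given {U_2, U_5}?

Yes

There are 3 undirected paths between U_1 and U_4; checking each against the conditioning set {U_2, U_5}:
Path 1: U_1 → U_2 → U_5 ← U_3 → U_6 ← U_4
  U_2 is a chain here and U_2 is conditioned on, so the path is blocked at U_2.
Path 2: U_1 → U_2 → U_3 → U_6 ← U_4
  U_2 is a chain here and U_2 is conditioned on, so the path is blocked at U_2.
Path 3: U_1 → U_6 ← U_4
  U_6 is a collider here and neither U_6 nor any of its descendants is conditioned on, so the collider stays closed — the path is blocked at U_6.
Since every path is blocked, d-separation holds.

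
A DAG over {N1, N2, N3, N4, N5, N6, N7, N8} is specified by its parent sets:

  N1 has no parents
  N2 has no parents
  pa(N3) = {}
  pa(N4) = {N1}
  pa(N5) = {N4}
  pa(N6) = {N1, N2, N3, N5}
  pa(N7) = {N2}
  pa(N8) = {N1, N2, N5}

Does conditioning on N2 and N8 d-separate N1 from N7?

We examine all 6 paths between N1 and N7:
Path 1: N1 → N6 ← N5 → N8 ← N2 → N7
  N6 is a collider here and neither N6 nor any of its descendants is conditioned on, so the collider stays closed — the path is blocked at N6.
Path 2: N1 → N6 ← N2 → N7
  N6 is a collider here and neither N6 nor any of its descendants is conditioned on, so the collider stays closed — the path is blocked at N6.
Path 3: N1 → N8 ← N5 → N6 ← N2 → N7
  N6 is a collider here and neither N6 nor any of its descendants is conditioned on, so the collider stays closed — the path is blocked at N6.
Path 4: N1 → N8 ← N2 → N7
  N2 is a fork here and N2 is conditioned on, so the path is blocked at N2.
Path 5: N1 → N4 → N5 → N6 ← N2 → N7
  N6 is a collider here and neither N6 nor any of its descendants is conditioned on, so the collider stays closed — the path is blocked at N6.
Path 6: N1 → N4 → N5 → N8 ← N2 → N7
  N2 is a fork here and N2 is conditioned on, so the path is blocked at N2.
Every path is blocked, so N1 and N7 are d-separated given {N2, N8}.

Yes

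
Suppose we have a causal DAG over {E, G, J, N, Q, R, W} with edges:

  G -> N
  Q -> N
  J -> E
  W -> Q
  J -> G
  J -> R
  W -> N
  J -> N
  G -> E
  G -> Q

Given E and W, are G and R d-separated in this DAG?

We examine all 5 paths between G and R:
Path 1: G → Q → N ← J → R
  N is a collider here and neither N nor any of its descendants is conditioned on, so the collider stays closed — the path is blocked at N.
Path 2: G → Q ← W → N ← J → R
  Q is a collider here and neither Q nor any of its descendants is conditioned on, so the collider stays closed — the path is blocked at Q.
Path 3: G ← J → R
  J is a fork and J is not conditioned on — no node blocks this path, so it is active.
Path 4: G → E ← J → R
  E is a collider and E is conditioned on, which opens it; J is a fork and J is not conditioned on — no node blocks this path, so it is active.
Path 5: G → N ← J → R
  N is a collider here and neither N nor any of its descendants is conditioned on, so the collider stays closed — the path is blocked at N.
Since the path G ← J → R is active, G and R are not d-separated given {E, W}.

No — G and R are not d-separated given {E, W}.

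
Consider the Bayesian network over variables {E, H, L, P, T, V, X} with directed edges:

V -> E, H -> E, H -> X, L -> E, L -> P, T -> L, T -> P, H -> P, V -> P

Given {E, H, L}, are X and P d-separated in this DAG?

There are 4 undirected paths between X and P; checking each against the conditioning set {E, H, L}:
Path 1: X ← H → E ← V → P
  H is a fork here and H is conditioned on, so the path is blocked at H.
Path 2: X ← H → E ← L → P
  H is a fork here and H is conditioned on, so the path is blocked at H.
Path 3: X ← H → E ← L ← T → P
  H is a fork here and H is conditioned on, so the path is blocked at H.
Path 4: X ← H → P
  H is a fork here and H is conditioned on, so the path is blocked at H.
Since every path is blocked, d-separation holds.

Yes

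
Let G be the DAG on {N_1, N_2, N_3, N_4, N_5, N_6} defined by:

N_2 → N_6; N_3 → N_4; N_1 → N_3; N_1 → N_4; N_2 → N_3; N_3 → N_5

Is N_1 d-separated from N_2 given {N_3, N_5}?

No

There are 2 undirected paths between N_1 and N_2; checking each against the conditioning set {N_3, N_5}:
Path 1: N_1 → N_4 ← N_3 ← N_2
  N_4 is a collider here and neither N_4 nor any of its descendants is conditioned on, so the collider stays closed — the path is blocked at N_4.
Path 2: N_1 → N_3 ← N_2
  N_3 is a collider and N_3 is conditioned on, which opens it — no node blocks this path, so it is active.
At least one path is unblocked, so d-separation fails.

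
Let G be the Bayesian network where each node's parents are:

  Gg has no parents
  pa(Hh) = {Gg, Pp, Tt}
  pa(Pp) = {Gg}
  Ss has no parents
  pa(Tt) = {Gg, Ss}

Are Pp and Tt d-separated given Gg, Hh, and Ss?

No

We examine all 4 paths between Pp and Tt:
  1. Pp → Hh ← Tt — Hh:collider[open] ⇒ active
  2. Pp → Hh ← Gg → Tt — Hh:collider[open]; Gg:fork[blocks] ⇒ blocked
  3. Pp ← Gg → Hh ← Tt — Gg:fork[blocks]; Hh:collider[open] ⇒ blocked
  4. Pp ← Gg → Tt — Gg:fork[blocks] ⇒ blocked
Since the path Pp → Hh ← Tt is active, Pp and Tt are not d-separated given {Gg, Hh, Ss}.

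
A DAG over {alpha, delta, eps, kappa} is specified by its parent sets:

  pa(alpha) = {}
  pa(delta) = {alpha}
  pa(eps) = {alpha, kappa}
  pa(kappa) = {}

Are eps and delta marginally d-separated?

No

The only undirected path from eps to delta is:
Path 1: eps ← alpha → delta
  alpha is a fork and alpha is not conditioned on — no node blocks this path, so it is active.
At least one path is unblocked, so d-separation fails.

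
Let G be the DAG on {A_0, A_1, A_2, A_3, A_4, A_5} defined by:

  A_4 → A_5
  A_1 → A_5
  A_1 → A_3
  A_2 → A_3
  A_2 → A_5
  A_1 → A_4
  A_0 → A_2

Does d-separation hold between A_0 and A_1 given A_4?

Yes

We examine all 3 paths between A_0 and A_1:
  1. A_0 → A_2 → A_3 ← A_1 — A_2:chain[open]; A_3:collider[blocks] ⇒ blocked
  2. A_0 → A_2 → A_5 ← A_4 ← A_1 — A_2:chain[open]; A_5:collider[blocks]; A_4:chain[blocks] ⇒ blocked
  3. A_0 → A_2 → A_5 ← A_1 — A_2:chain[open]; A_5:collider[blocks] ⇒ blocked
All paths are blocked; A_0 ⊥ A_1 | {A_4} holds.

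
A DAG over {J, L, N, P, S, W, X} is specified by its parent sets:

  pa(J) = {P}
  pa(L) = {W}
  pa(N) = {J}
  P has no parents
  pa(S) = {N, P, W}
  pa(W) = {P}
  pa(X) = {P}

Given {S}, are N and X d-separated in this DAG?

No — N and X are not d-separated given {S}.

There are 3 undirected paths between N and X; checking each against the conditioning set {S}:
  1. N → S ← P → X — S:collider[open]; P:fork[open] ⇒ active
  2. N → S ← W ← P → X — S:collider[open]; W:chain[open]; P:fork[open] ⇒ active
  3. N ← J ← P → X — J:chain[open]; P:fork[open] ⇒ active
Since the path N → S ← P → X is active, N and X are not d-separated given {S}.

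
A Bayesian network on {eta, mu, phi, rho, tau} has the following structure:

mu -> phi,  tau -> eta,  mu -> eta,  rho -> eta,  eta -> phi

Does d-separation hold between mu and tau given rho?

Yes

Enumerating the 2 paths from mu to tau and testing each for blocking by {rho}:
Path 1: mu → phi ← eta ← tau
  phi is a collider here and neither phi nor any of its descendants is conditioned on, so the collider stays closed — the path is blocked at phi.
Path 2: mu → eta ← tau
  eta is a collider here and neither eta nor any of its descendants is conditioned on, so the collider stays closed — the path is blocked at eta.
Since every path is blocked, d-separation holds.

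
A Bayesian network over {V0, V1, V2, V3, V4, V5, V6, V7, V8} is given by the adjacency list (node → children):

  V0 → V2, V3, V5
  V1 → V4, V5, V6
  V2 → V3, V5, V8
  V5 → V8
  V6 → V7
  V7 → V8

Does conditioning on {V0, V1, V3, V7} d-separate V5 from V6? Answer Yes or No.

5 paths connect V5 and V6; each must be blocked for d-separation to hold:
Path 1: V5 ← V1 → V6
  V1 is a fork here and V1 is conditioned on, so the path is blocked at V1.
Path 2: V5 → V8 ← V7 ← V6
  V8 is a collider here and neither V8 nor any of its descendants is conditioned on, so the collider stays closed — the path is blocked at V8.
Path 3: V5 ← V0 → V3 ← V2 → V8 ← V7 ← V6
  V0 is a fork here and V0 is conditioned on, so the path is blocked at V0.
Path 4: V5 ← V0 → V2 → V8 ← V7 ← V6
  V0 is a fork here and V0 is conditioned on, so the path is blocked at V0.
Path 5: V5 ← V2 → V8 ← V7 ← V6
  V8 is a collider here and neither V8 nor any of its descendants is conditioned on, so the collider stays closed — the path is blocked at V8.
Every path is blocked, so V5 and V6 are d-separated given {V0, V1, V3, V7}.

Yes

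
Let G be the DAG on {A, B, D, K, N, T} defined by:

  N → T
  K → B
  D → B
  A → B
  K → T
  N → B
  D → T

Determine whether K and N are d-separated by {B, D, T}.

There are 4 undirected paths between K and N; checking each against the conditioning set {B, D, T}:
  1. K → T ← N — T:collider[open] ⇒ active
  2. K → T ← D → B ← N — T:collider[open]; D:fork[blocks]; B:collider[open] ⇒ blocked
  3. K → B ← N — B:collider[open] ⇒ active
  4. K → B ← D → T ← N — B:collider[open]; D:fork[blocks]; T:collider[open] ⇒ blocked
At least one path is unblocked, so d-separation fails.

No — K and N are not d-separated given {B, D, T}.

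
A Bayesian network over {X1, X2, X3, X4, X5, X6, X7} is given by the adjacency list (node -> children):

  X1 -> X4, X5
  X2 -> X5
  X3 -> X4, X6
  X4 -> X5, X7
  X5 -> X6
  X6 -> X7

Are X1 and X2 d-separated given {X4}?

Enumerating the 4 paths from X1 to X2 and testing each for blocking by {X4}:
Path 1: X1 → X5 ← X2
  X5 is a collider here and neither X5 nor any of its descendants is conditioned on, so the collider stays closed — the path is blocked at X5.
Path 2: X1 → X4 ← X3 → X6 ← X5 ← X2
  X6 is a collider here and neither X6 nor any of its descendants is conditioned on, so the collider stays closed — the path is blocked at X6.
Path 3: X1 → X4 → X5 ← X2
  X4 is a chain here and X4 is conditioned on, so the path is blocked at X4.
Path 4: X1 → X4 → X7 ← X6 ← X5 ← X2
  X4 is a chain here and X4 is conditioned on, so the path is blocked at X4.
Since every path is blocked, d-separation holds.

Yes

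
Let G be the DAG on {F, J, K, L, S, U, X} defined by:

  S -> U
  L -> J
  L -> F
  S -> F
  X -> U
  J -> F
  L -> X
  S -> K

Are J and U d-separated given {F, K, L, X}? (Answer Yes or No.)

No

There are 4 undirected paths between J and U; checking each against the conditioning set {F, K, L, X}:
Path 1: J ← L → X → U
  L is a fork here and L is conditioned on, so the path is blocked at L.
Path 2: J ← L → F ← S → U
  L is a fork here and L is conditioned on, so the path is blocked at L.
Path 3: J → F ← S → U
  F is a collider and F is conditioned on, which opens it; S is a fork and S is not conditioned on — no node blocks this path, so it is active.
Path 4: J → F ← L → X → U
  L is a fork here and L is conditioned on, so the path is blocked at L.
Because an active path exists, J and U are not d-separated.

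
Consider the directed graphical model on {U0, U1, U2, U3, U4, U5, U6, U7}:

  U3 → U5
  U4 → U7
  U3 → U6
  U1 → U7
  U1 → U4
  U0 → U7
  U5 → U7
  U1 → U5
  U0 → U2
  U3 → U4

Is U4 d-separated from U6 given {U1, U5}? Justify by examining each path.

5 paths connect U4 and U6; each must be blocked for d-separation to hold:
  1. U4 ← U1 → U5 ← U3 → U6 — U1:fork[blocks]; U5:collider[open]; U3:fork[open] ⇒ blocked
  2. U4 ← U1 → U7 ← U5 ← U3 → U6 — U1:fork[blocks]; U7:collider[blocks]; U5:chain[blocks]; U3:fork[open] ⇒ blocked
  3. U4 → U7 ← U5 ← U3 → U6 — U7:collider[blocks]; U5:chain[blocks]; U3:fork[open] ⇒ blocked
  4. U4 → U7 ← U1 → U5 ← U3 → U6 — U7:collider[blocks]; U1:fork[blocks]; U5:collider[open]; U3:fork[open] ⇒ blocked
  5. U4 ← U3 → U6 — U3:fork[open] ⇒ active
Because an active path exists, U4 and U6 are not d-separated.

No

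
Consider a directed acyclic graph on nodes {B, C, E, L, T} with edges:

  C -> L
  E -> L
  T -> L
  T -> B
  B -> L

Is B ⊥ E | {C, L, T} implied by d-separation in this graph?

Enumerating the 2 paths from B to E and testing each for blocking by {C, L, T}:
  1. B ← T → L ← E — T:fork[blocks]; L:collider[open] ⇒ blocked
  2. B → L ← E — L:collider[open] ⇒ active
Since the path B → L ← E is active, B and E are not d-separated given {C, L, T}.

No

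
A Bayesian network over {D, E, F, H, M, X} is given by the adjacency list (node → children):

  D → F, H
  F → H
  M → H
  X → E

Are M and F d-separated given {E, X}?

There are 2 undirected paths between M and F; checking each against the conditioning set {E, X}:
Path 1: M → H ← F
  H is a collider here and neither H nor any of its descendants is conditioned on, so the collider stays closed — the path is blocked at H.
Path 2: M → H ← D → F
  H is a collider here and neither H nor any of its descendants is conditioned on, so the collider stays closed — the path is blocked at H.
Every path is blocked, so M and F are d-separated given {E, X}.

Yes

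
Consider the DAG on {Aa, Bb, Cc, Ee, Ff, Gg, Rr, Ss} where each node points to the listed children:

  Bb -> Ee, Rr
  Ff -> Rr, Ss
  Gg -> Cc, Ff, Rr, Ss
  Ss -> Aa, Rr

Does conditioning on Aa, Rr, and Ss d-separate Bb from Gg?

We examine all 5 paths between Bb and Gg:
  1. Bb → Rr ← Gg — Rr:collider[open] ⇒ active
  2. Bb → Rr ← Ff ← Gg — Rr:collider[open]; Ff:chain[open] ⇒ active
  3. Bb → Rr ← Ff → Ss ← Gg — Rr:collider[open]; Ff:fork[open]; Ss:collider[open] ⇒ active
  4. Bb → Rr ← Ss ← Gg — Rr:collider[open]; Ss:chain[blocks] ⇒ blocked
  5. Bb → Rr ← Ss ← Ff ← Gg — Rr:collider[open]; Ss:chain[blocks]; Ff:chain[open] ⇒ blocked
Since the path Bb → Rr ← Gg is active, Bb and Gg are not d-separated given {Aa, Rr, Ss}.

No — Bb and Gg are not d-separated given {Aa, Rr, Ss}.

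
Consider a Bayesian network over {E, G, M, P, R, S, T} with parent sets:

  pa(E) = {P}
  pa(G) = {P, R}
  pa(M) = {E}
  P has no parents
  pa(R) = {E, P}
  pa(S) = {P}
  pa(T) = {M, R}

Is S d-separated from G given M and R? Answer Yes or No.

No

There are 4 undirected paths between S and G; checking each against the conditioning set {M, R}:
  1. S ← P → E → M → T ← R → G — P:fork[open]; E:chain[open]; M:chain[blocks]; T:collider[blocks]; R:fork[blocks] ⇒ blocked
  2. S ← P → E → R → G — P:fork[open]; E:chain[open]; R:chain[blocks] ⇒ blocked
  3. S ← P → G — P:fork[open] ⇒ active
  4. S ← P → R → G — P:fork[open]; R:chain[blocks] ⇒ blocked
Because an active path exists, S and G are not d-separated.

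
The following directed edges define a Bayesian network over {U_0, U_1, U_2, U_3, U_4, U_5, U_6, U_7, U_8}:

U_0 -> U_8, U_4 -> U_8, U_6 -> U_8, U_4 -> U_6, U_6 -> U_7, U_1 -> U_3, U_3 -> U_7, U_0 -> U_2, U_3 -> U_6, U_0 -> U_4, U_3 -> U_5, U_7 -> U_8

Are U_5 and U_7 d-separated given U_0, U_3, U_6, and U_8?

5 paths connect U_5 and U_7; each must be blocked for d-separation to hold:
Path 1: U_5 ← U_3 → U_7
  U_3 is a fork here and U_3 is conditioned on, so the path is blocked at U_3.
Path 2: U_5 ← U_3 → U_6 ← U_4 ← U_0 → U_8 ← U_7
  U_3 is a fork here and U_3 is conditioned on, so the path is blocked at U_3.
Path 3: U_5 ← U_3 → U_6 ← U_4 → U_8 ← U_7
  U_3 is a fork here and U_3 is conditioned on, so the path is blocked at U_3.
Path 4: U_5 ← U_3 → U_6 → U_8 ← U_7
  U_3 is a fork here and U_3 is conditioned on, so the path is blocked at U_3.
Path 5: U_5 ← U_3 → U_6 → U_7
  U_3 is a fork here and U_3 is conditioned on, so the path is blocked at U_3.
Every path is blocked, so U_5 and U_7 are d-separated given {U_0, U_3, U_6, U_8}.

Yes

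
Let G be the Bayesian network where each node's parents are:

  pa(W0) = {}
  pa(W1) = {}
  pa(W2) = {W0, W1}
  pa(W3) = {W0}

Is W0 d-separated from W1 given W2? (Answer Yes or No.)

The only undirected path from W0 to W1 is:
Path 1: W0 → W2 ← W1
  W2 is a collider and W2 is conditioned on, which opens it — no node blocks this path, so it is active.
Since the path W0 → W2 ← W1 is active, W0 and W1 are not d-separated given {W2}.

No — W0 and W1 are not d-separated given {W2}.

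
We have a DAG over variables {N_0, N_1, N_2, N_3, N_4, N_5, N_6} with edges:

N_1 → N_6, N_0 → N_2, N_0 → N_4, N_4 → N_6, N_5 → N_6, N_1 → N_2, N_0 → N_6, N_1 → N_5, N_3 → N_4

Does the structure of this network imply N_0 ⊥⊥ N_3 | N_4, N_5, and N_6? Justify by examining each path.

There are 4 undirected paths between N_0 and N_3; checking each against the conditioning set {N_4, N_5, N_6}:
  1. N_0 → N_4 ← N_3 — N_4:collider[open] ⇒ active
  2. N_0 → N_2 ← N_1 → N_5 → N_6 ← N_4 ← N_3 — N_2:collider[blocks]; N_1:fork[open]; N_5:chain[blocks]; N_6:collider[open]; N_4:chain[blocks] ⇒ blocked
  3. N_0 → N_2 ← N_1 → N_6 ← N_4 ← N_3 — N_2:collider[blocks]; N_1:fork[open]; N_6:collider[open]; N_4:chain[blocks] ⇒ blocked
  4. N_0 → N_6 ← N_4 ← N_3 — N_6:collider[open]; N_4:chain[blocks] ⇒ blocked
Since the path N_0 → N_4 ← N_3 is active, N_0 and N_3 are not d-separated given {N_4, N_5, N_6}.

No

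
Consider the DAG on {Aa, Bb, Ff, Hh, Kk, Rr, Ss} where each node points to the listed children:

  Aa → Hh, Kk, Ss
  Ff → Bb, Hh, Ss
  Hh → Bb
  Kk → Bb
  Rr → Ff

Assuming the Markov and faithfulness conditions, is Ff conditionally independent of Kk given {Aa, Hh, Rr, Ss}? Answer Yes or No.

We examine all 6 paths between Ff and Kk:
Path 1: Ff → Bb ← Kk
  Bb is a collider here and neither Bb nor any of its descendants is conditioned on, so the collider stays closed — the path is blocked at Bb.
Path 2: Ff → Bb ← Hh ← Aa → Kk
  Bb is a collider here and neither Bb nor any of its descendants is conditioned on, so the collider stays closed — the path is blocked at Bb.
Path 3: Ff → Ss ← Aa → Kk
  Aa is a fork here and Aa is conditioned on, so the path is blocked at Aa.
Path 4: Ff → Ss ← Aa → Hh → Bb ← Kk
  Aa is a fork here and Aa is conditioned on, so the path is blocked at Aa.
Path 5: Ff → Hh → Bb ← Kk
  Hh is a chain here and Hh is conditioned on, so the path is blocked at Hh.
Path 6: Ff → Hh ← Aa → Kk
  Aa is a fork here and Aa is conditioned on, so the path is blocked at Aa.
Every path is blocked, so Ff and Kk are d-separated given {Aa, Hh, Rr, Ss}.

Yes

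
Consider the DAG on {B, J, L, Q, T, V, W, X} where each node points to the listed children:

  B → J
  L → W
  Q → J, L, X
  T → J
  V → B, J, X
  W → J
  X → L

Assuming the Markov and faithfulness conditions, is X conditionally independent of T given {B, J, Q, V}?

No — X and T are not d-separated given {B, J, Q, V}.

There are 6 undirected paths between X and T; checking each against the conditioning set {B, J, Q, V}:
Path 1: X ← V → B → J ← T
  V is a fork here and V is conditioned on, so the path is blocked at V.
Path 2: X ← V → J ← T
  V is a fork here and V is conditioned on, so the path is blocked at V.
Path 3: X ← Q → L → W → J ← T
  Q is a fork here and Q is conditioned on, so the path is blocked at Q.
Path 4: X ← Q → J ← T
  Q is a fork here and Q is conditioned on, so the path is blocked at Q.
Path 5: X → L ← Q → J ← T
  Q is a fork here and Q is conditioned on, so the path is blocked at Q.
Path 6: X → L → W → J ← T
  L is a chain and L is not conditioned on; W is a chain and W is not conditioned on; J is a collider and J is conditioned on, which opens it — no node blocks this path, so it is active.
Because an active path exists, X and T are not d-separated.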